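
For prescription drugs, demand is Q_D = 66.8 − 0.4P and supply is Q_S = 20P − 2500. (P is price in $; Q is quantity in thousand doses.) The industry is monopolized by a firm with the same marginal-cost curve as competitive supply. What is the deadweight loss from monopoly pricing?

$84.77 thousand

In inverse form: demand P = 167 − 2.5Q, supply P = 125 + 0.05Q.
Competitive equilibrium: 167 − 2.5Q = 125 + 0.05Q → Q* = 16.4706, P* = 125.8235.
Marginal revenue: MR = 167 − 5Q. Set MR = MC: 167 − 5Q = 125 + 0.05Q → Q_m = 8.3168.
Price P_m = 167 − 2.5·8.3168 = 146.208; MC(Q_m) = 125 + 0.05·8.3168 = 125.4158.
Competitive Q* = 16.4706, so ΔQ = 8.1538; wedge = 146.208 − 125.4158 = 20.7922.
The triangle = ½ × 8.1538 × 20.7922 = $84.77 thousand.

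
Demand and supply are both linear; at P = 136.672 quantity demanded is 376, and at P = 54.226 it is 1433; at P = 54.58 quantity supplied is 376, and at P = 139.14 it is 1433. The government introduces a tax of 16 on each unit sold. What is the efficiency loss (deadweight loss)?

Demand slope = (54.226 − 136.672)/(1433 − 376) = −0.078, so P = 166 − 0.078Q.
Supply slope = (139.14 − 54.58)/(1433 − 376) = 0.08, so P = 24.5 + 0.08Q.
Competitive equilibrium: 166 − 0.078Q = 24.5 + 0.08Q → Q* = 895.5696, P* = 96.1456.
With the tax, the buyer price exceeds the seller price by 16: (166 − 0.078Q) − (24.5 + 0.08Q) = 16 → Q' = 794.3038.
ΔQ = 895.5696 − 794.3038 = 101.2658; the wedge equals the tax, 16.
Welfare loss = ½ × 101.2658 × 16 = 810.13.

810.13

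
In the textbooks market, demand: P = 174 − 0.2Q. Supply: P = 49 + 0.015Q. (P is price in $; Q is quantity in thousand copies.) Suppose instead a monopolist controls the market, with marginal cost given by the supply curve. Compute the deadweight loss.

Competitive equilibrium: 174 − 0.2Q = 49 + 0.015Q → Q* = 581.39535, P* = 57.72093.
Marginal revenue: MR = 174 − 0.4Q. Set MR = MC: 174 − 0.4Q = 49 + 0.015Q → Q_m = 301.20482.
Price P_m = 174 − 0.2·301.20482 = 113.75904; MC(Q_m) = 49 + 0.015·301.20482 = 53.51807.
Competitive Q* = 581.39535, so ΔQ = 280.19053; wedge = 113.75904 − 53.51807 = 60.24097.
Deadweight loss = ½ × 280.19053 × 60.24097 = $8439.47 thousand.

$8439.47 thousand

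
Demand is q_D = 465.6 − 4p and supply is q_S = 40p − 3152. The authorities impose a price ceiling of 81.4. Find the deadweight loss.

In inverse form: demand p = 116.4 − 0.25q, supply p = 78.8 + 0.025q.
Competitive equilibrium: 116.4 − 0.25q = 78.8 + 0.025q → q* = 136.7273, p* = 82.2182.
At the ceiling p = 81.4, quantity supplied = (81.4 − 78.8)/0.025 = 104.
Willingness to pay at q' = 104: 116.4 − 0.25·104 = 90.4.
Δq = 136.7273 − 104 = 32.7273; wedge = 90.4 − 81.4 = 9.
DWL = ½ × 32.7273 × 9 = 147.27.

147.27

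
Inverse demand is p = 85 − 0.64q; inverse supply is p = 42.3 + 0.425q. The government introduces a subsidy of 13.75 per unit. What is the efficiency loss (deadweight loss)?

Competitive equilibrium: 85 − 0.64q = 42.3 + 0.425q → q* = 40.0939, p* = 59.3399.
The subsidy lowers effective supply by 13.75: p = 28.55 + 0.425q.
New quantity: 85 − 0.64q = 28.55 + 0.425q → q' = 53.0047.
Overproduction Δq = 53.0047 − 40.0939 = 12.9108; wedge = subsidy = 13.75.
The triangle = ½ × 12.9108 × 13.75 = 88.76.

88.76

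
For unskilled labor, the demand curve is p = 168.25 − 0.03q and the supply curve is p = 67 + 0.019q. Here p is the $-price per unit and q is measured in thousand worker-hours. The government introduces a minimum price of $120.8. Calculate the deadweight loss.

Competitive equilibrium: 168.25 − 0.03q = 67 + 0.019q → q* = 2066.32653, p* = 106.2602.
At the floor p = 120.8, quantity demanded = (168.25 − 120.8)/0.03 = 1581.66667.
Sellers' marginal cost at q' = 1581.66667: 67 + 0.019·1581.66667 = 97.05167.
Δq = 2066.32653 − 1581.66667 = 484.65986; wedge = 120.8 − 97.05167 = 23.74833.
DWL = ½ × 484.65986 × 23.74833 = $5754.93 thousand.

$5754.93 thousand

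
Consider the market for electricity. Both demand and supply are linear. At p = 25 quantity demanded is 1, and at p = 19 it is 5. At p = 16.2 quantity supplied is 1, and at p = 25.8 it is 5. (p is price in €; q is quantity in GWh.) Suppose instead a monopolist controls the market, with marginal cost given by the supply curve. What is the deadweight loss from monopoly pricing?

Demand slope = (19 − 25)/(5 − 1) = −1.5, so p = 26.5 − 1.5q.
Supply slope = (25.8 − 16.2)/(5 − 1) = 2.4, so p = 13.8 + 2.4q.
Competitive equilibrium: 26.5 − 1.5q = 13.8 + 2.4q → q* = 3.2564, p* = 21.6154.
Marginal revenue: MR = 26.5 − 3q. Set MR = MC: 26.5 − 3q = 13.8 + 2.4q → q_m = 2.3519.
Price p_m = 26.5 − 1.5·2.3519 = 22.9722; MC(q_m) = 13.8 + 2.4·2.3519 = 19.4446.
Competitive q* = 3.2564, so Δq = 0.9045; wedge = 22.9722 − 19.4446 = 3.5276.
DWL = ½ × 0.9045 × 3.5276 = €1.60.

€1.60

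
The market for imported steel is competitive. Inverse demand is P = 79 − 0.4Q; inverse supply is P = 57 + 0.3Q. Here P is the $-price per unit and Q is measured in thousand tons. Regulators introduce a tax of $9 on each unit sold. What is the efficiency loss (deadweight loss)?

Competitive equilibrium: 79 − 0.4Q = 57 + 0.3Q → Q* = 31.4286, P* = 66.4286.
With the tax, the buyer price exceeds the seller price by 9: (79 − 0.4Q) − (57 + 0.3Q) = 9 → Q' = 18.5714.
ΔQ = 31.4286 − 18.5714 = 12.8572; the wedge equals the tax, 9.
Deadweight loss = ½ × 12.8572 × 9 = $57.86 thousand.

$57.86 thousand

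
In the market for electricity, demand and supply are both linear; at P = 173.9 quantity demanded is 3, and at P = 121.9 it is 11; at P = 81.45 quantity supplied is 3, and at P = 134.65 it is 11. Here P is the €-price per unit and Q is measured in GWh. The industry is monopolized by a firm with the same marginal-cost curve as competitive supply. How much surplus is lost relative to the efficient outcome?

€72.38

Demand slope = (121.9 − 173.9)/(11 − 3) = −6.5, so P = 193.4 − 6.5Q.
Supply slope = (134.65 − 81.45)/(11 − 3) = 6.65, so P = 61.5 + 6.65Q.
Competitive equilibrium: 193.4 − 6.5Q = 61.5 + 6.65Q → Q* = 10.0304, P* = 128.2023.
Marginal revenue: MR = 193.4 − 13Q. Set MR = MC: 193.4 − 13Q = 61.5 + 6.65Q → Q_m = 6.7125.
Price P_m = 193.4 − 6.5·6.7125 = 149.7688; MC(Q_m) = 61.5 + 6.65·6.7125 = 106.1381.
Competitive Q* = 10.0304, so ΔQ = 3.3179; wedge = 149.7688 − 106.1381 = 43.6307.
DWL = ½ × 3.3179 × 43.6307 = €72.38.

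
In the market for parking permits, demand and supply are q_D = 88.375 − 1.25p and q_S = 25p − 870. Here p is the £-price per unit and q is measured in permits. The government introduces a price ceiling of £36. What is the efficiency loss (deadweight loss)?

£68.15

In inverse form: demand p = 70.7 − 0.8q, supply p = 34.8 + 0.04q.
Competitive equilibrium: 70.7 − 0.8q = 34.8 + 0.04q → q* = 42.7381, p* = 36.5095.
At the ceiling p = 36, quantity supplied = (36 − 34.8)/0.04 = 30.
Willingness to pay at q' = 30: 70.7 − 0.8·30 = 46.7.
Δq = 42.7381 − 30 = 12.7381; wedge = 46.7 − 36 = 10.7.
The triangle = ½ × 12.7381 × 10.7 = £68.15.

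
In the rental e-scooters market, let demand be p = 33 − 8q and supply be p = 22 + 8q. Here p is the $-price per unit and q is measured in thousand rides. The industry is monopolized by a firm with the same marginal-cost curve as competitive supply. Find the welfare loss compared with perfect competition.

Competitive equilibrium: 33 − 8q = 22 + 8q → q* = 0.6875, p* = 27.5.
Marginal revenue: MR = 33 − 16q. Set MR = MC: 33 − 16q = 22 + 8q → q_m = 0.4583.
Price p_m = 33 − 8·0.4583 = 29.3336; MC(q_m) = 22 + 8·0.4583 = 25.6664.
Competitive q* = 0.6875, so Δq = 0.2292; wedge = 29.3336 − 25.6664 = 3.6672.
DWL = ½ × 0.2292 × 3.6672 = $0.42 thousand.

$0.42 thousand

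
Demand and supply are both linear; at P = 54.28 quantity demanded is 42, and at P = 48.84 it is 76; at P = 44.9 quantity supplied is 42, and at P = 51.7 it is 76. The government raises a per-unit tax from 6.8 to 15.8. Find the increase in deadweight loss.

Demand slope = (48.84 − 54.28)/(76 − 42) = −0.16, so P = 61 − 0.16Q.
Supply slope = (51.7 − 44.9)/(76 − 42) = 0.2, so P = 36.5 + 0.2Q.
Competitive equilibrium: 61 − 0.16Q = 36.5 + 0.2Q → Q* = 68.0556, P* = 50.1111.
For a per-unit tax t: ΔQ = t/0.36, so DWL = ½·t·(t/0.36) = t²/0.72.
At t = 6.8: DWL = 64.222. At t = 15.8: DWL = 346.722.
Increase = 346.722 − 64.222 = 282.50.

282.50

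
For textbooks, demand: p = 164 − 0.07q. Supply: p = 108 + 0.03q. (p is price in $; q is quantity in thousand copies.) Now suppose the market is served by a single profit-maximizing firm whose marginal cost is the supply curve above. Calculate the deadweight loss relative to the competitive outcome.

Competitive equilibrium: 164 − 0.07q = 108 + 0.03q → q* = 560, p* = 124.8.
Marginal revenue: MR = 164 − 0.14q. Set MR = MC: 164 − 0.14q = 108 + 0.03q → q_m = 329.41176.
Price p_m = 164 − 0.07·329.41176 = 140.94118; MC(q_m) = 108 + 0.03·329.41176 = 117.88235.
Competitive q* = 560, so Δq = 230.58824; wedge = 140.94118 − 117.88235 = 23.05883.
Welfare loss = ½ × 230.58824 × 23.05883 = $2658.55 thousand.

$2658.55 thousand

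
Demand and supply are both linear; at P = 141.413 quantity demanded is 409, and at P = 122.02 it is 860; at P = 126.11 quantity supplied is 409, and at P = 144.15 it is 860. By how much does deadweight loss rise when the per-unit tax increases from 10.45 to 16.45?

Demand slope = (122.02 − 141.413)/(860 − 409) = −0.043, so P = 159 − 0.043Q.
Supply slope = (144.15 − 126.11)/(860 − 409) = 0.04, so P = 109.75 + 0.04Q.
Competitive equilibrium: 159 − 0.043Q = 109.75 + 0.04Q → Q* = 593.3735, P* = 133.4849.
For a per-unit tax t: ΔQ = t/0.083, so DWL = ½·t·(t/0.083) = t²/0.166.
At t = 10.45: DWL = 657.846. At t = 16.45: DWL = 1630.136.
Increase = 1630.136 − 657.846 = 972.29.

972.29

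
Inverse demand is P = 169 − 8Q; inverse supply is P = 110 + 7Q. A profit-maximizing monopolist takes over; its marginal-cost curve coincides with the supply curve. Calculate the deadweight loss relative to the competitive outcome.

Competitive equilibrium: 169 − 8Q = 110 + 7Q → Q* = 3.9333, P* = 137.5333.
Marginal revenue: MR = 169 − 16Q. Set MR = MC: 169 − 16Q = 110 + 7Q → Q_m = 2.5652.
Price P_m = 169 − 8·2.5652 = 148.4784; MC(Q_m) = 110 + 7·2.5652 = 127.9564.
Competitive Q* = 3.9333, so ΔQ = 1.3681; wedge = 148.4784 − 127.9564 = 20.522.
DWL = ½ × 1.3681 × 20.522 = 14.04.

14.04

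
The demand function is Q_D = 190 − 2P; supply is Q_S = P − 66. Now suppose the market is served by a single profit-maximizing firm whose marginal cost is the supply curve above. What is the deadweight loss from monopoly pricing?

17.52

In inverse form: demand P = 95 − 0.5Q, supply P = 66 + Q.
Competitive equilibrium: 95 − 0.5Q = 66 + Q → Q* = 19.3333, P* = 85.3333.
Marginal revenue: MR = 95 − Q. Set MR = MC: 95 − Q = 66 + Q → Q_m = 14.5.
Price P_m = 95 − 0.5·14.5 = 87.75; MC(Q_m) = 66 + 1·14.5 = 80.5.
Competitive Q* = 19.3333, so ΔQ = 4.8333; wedge = 87.75 − 80.5 = 7.25.
Deadweight loss = ½ × 4.8333 × 7.25 = 17.52.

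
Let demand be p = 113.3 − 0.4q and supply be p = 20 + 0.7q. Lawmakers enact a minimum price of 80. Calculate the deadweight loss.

Competitive equilibrium: 113.3 − 0.4q = 20 + 0.7q → q* = 84.8182, p* = 79.3727.
At the floor p = 80, quantity demanded = (113.3 − 80)/0.4 = 83.25.
Sellers' marginal cost at q' = 83.25: 20 + 0.7·83.25 = 78.275.
Δq = 84.8182 − 83.25 = 1.5682; wedge = 80 − 78.275 = 1.725.
Deadweight loss = ½ × 1.5682 × 1.725 = 1.35.

1.35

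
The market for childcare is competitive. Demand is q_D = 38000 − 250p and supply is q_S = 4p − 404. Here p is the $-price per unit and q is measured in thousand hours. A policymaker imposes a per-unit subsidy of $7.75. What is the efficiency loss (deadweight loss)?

In inverse form: demand p = 152 − 0.004q, supply p = 101 + 0.25q.
Competitive equilibrium: 152 − 0.004q = 101 + 0.25q → q* = 200.7874, p* = 151.1969.
The subsidy lowers effective supply by 7.75: p = 93.25 + 0.25q.
New quantity: 152 − 0.004q = 93.25 + 0.25q → q' = 231.2992.
Overproduction Δq = 231.2992 − 200.7874 = 30.5118; wedge = subsidy = 7.75.
Welfare loss = ½ × 30.5118 × 7.75 = $118.23 thousand.

$118.23 thousand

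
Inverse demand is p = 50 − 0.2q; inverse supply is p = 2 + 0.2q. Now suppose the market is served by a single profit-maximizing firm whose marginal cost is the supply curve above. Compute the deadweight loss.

320

Competitive equilibrium: 50 − 0.2q = 2 + 0.2q → q* = 120, p* = 26.
Marginal revenue: MR = 50 − 0.4q. Set MR = MC: 50 − 0.4q = 2 + 0.2q → q_m = 80.
Price p_m = 50 − 0.2·80 = 34; MC(q_m) = 2 + 0.2·80 = 18.
Competitive q* = 120, so Δq = 40; wedge = 34 − 18 = 16.
Welfare loss = ½ × 40 × 16 = 320.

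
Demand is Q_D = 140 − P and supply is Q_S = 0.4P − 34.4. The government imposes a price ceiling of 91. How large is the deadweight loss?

In inverse form: demand P = 140 − Q, supply P = 86 + 2.5Q.
Competitive equilibrium: 140 − Q = 86 + 2.5Q → Q* = 15.4286, P* = 124.5714.
At the ceiling P = 91, quantity supplied = (91 − 86)/2.5 = 2.
Willingness to pay at Q' = 2: 140 − 1·2 = 138.
ΔQ = 15.4286 − 2 = 13.4286; wedge = 138 − 91 = 47.
Welfare loss = ½ × 13.4286 × 47 = 315.57.

315.57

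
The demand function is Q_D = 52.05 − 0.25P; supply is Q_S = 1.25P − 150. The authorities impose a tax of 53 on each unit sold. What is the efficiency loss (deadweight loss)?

In inverse form: demand P = 208.2 − 4Q, supply P = 120 + 0.8Q.
Competitive equilibrium: 208.2 − 4Q = 120 + 0.8Q → Q* = 18.375, P* = 134.7.
With the tax, the buyer price exceeds the seller price by 53: (208.2 − 4Q) − (120 + 0.8Q) = 53 → Q' = 7.33333.
ΔQ = 18.375 − 7.33333 = 11.04167; the wedge equals the tax, 53.
Deadweight loss = ½ × 11.04167 × 53 = 292.60.

292.60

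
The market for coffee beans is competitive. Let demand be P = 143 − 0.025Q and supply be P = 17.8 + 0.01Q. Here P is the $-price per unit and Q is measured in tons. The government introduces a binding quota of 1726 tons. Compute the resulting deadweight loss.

Competitive equilibrium: 143 − 0.025Q = 17.8 + 0.01Q → Q* = 3577.1429, P* = 53.5714.
At Q = 1726: demand price = 143 − 0.025·1726 = 99.85; supply price = 17.8 + 0.01·1726 = 35.06.
ΔQ = 3577.1429 − 1726 = 1851.1429; wedge = 99.85 − 35.06 = 64.79.
Welfare loss = ½ × 1851.1429 × 64.79 = $59967.77.

$59967.77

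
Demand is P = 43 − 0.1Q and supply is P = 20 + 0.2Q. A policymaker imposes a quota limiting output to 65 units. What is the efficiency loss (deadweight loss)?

Competitive equilibrium: 43 − 0.1Q = 20 + 0.2Q → Q* = 76.6667, P* = 35.3333.
At Q = 65: demand price = 43 − 0.1·65 = 36.5; supply price = 20 + 0.2·65 = 33.
ΔQ = 76.6667 − 65 = 11.6667; wedge = 36.5 − 33 = 3.5.
The triangle = ½ × 11.6667 × 3.5 = 20.42.

20.42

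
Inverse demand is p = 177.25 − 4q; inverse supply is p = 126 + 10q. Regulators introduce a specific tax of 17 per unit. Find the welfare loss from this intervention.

Competitive equilibrium: 177.25 − 4q = 126 + 10q → q* = 3.6607, p* = 162.6071.
With the tax, the buyer price exceeds the seller price by 17: (177.25 − 4q) − (126 + 10q) = 17 → q' = 2.4464.
Δq = 3.6607 − 2.4464 = 1.2143; the wedge equals the tax, 17.
DWL = ½ × 1.2143 × 17 = 10.32.

10.32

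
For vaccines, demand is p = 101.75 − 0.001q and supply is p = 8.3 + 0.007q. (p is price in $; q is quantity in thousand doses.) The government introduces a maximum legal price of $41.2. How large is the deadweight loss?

Competitive equilibrium: 101.75 − 0.001q = 8.3 + 0.007q → q* = 11681.25, p* = 90.0688.
At the ceiling p = 41.2, quantity supplied = (41.2 − 8.3)/0.007 = 4700.
Willingness to pay at q' = 4700: 101.75 − 0.001·4700 = 97.05.
Δq = 11681.25 − 4700 = 6981.25; wedge = 97.05 − 41.2 = 55.85.
Deadweight loss = ½ × 6981.25 × 55.85 = $194951.41 thousand.

$194951.41 thousand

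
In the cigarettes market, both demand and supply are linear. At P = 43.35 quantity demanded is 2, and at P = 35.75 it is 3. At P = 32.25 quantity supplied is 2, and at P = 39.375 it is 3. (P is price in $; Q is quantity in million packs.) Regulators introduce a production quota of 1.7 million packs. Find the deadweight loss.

Demand slope = (35.75 − 43.35)/(3 − 2) = −7.6, so P = 58.55 − 7.6Q.
Supply slope = (39.375 − 32.25)/(3 − 2) = 7.125, so P = 18 + 7.125Q.
Competitive equilibrium: 58.55 − 7.6Q = 18 + 7.125Q → Q* = 2.7538, P* = 37.621.
At Q = 1.7: demand price = 58.55 − 7.6·1.7 = 45.63; supply price = 18 + 7.125·1.7 = 30.1125.
ΔQ = 2.7538 − 1.7 = 1.0538; wedge = 45.63 − 30.1125 = 15.5175.
The triangle = ½ × 1.0538 × 15.5175 = $8.18 million.

$8.18 million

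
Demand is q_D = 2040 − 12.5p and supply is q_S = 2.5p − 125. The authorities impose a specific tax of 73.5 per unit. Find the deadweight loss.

In inverse form: demand p = 163.2 − 0.08q, supply p = 50 + 0.4q.
Competitive equilibrium: 163.2 − 0.08q = 50 + 0.4q → q* = 235.8333, p* = 144.3333.
With the tax, the buyer price exceeds the seller price by 73.5: (163.2 − 0.08q) − (50 + 0.4q) = 73.5 → q' = 82.7083.
Δq = 235.8333 − 82.7083 = 153.125; the wedge equals the tax, 73.5.
Welfare loss = ½ × 153.125 × 73.5 = 5627.34.

5627.34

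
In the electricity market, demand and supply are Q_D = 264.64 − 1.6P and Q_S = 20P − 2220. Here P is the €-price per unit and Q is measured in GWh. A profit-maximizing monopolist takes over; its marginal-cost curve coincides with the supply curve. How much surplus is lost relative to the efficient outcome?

In inverse form: demand P = 165.4 − 0.625Q, supply P = 111 + 0.05Q.
Competitive equilibrium: 165.4 − 0.625Q = 111 + 0.05Q → Q* = 80.5926, P* = 115.0296.
Marginal revenue: MR = 165.4 − 1.25Q. Set MR = MC: 165.4 − 1.25Q = 111 + 0.05Q → Q_m = 41.8462.
Price P_m = 165.4 − 0.625·41.8462 = 139.2461; MC(Q_m) = 111 + 0.05·41.8462 = 113.0923.
Competitive Q* = 80.5926, so ΔQ = 38.7464; wedge = 139.2461 − 113.0923 = 26.1538.
Deadweight loss = ½ × 38.7464 × 26.1538 = €506.68.

€506.68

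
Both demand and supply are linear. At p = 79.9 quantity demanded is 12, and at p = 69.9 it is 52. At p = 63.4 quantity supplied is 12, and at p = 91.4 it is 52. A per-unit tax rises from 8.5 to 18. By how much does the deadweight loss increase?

Demand slope = (69.9 − 79.9)/(52 − 12) = −0.25, so p = 82.9 − 0.25q.
Supply slope = (91.4 − 63.4)/(52 − 12) = 0.7, so p = 55 + 0.7q.
Competitive equilibrium: 82.9 − 0.25q = 55 + 0.7q → q* = 29.3684, p* = 75.5579.
For a per-unit tax t: Δq = t/0.95, so DWL = ½·t·(t/0.95) = t²/1.9.
At t = 8.5: DWL = 38.026. At t = 18: DWL = 170.526.
Increase = 170.526 − 38.026 = 132.50.

132.50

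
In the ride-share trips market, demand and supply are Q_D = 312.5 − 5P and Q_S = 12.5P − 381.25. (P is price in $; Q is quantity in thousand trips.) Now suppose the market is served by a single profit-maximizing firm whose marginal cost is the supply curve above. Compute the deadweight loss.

In inverse form: demand P = 62.5 − 0.2Q, supply P = 30.5 + 0.08Q.
Competitive equilibrium: 62.5 − 0.2Q = 30.5 + 0.08Q → Q* = 114.2857, P* = 39.6429.
Marginal revenue: MR = 62.5 − 0.4Q. Set MR = MC: 62.5 − 0.4Q = 30.5 + 0.08Q → Q_m = 66.6667.
Price P_m = 62.5 − 0.2·66.6667 = 49.1667; MC(Q_m) = 30.5 + 0.08·66.6667 = 35.8333.
Competitive Q* = 114.2857, so ΔQ = 47.619; wedge = 49.1667 − 35.8333 = 13.3334.
DWL = ½ × 47.619 × 13.3334 = $317.46 thousand.

$317.46 thousand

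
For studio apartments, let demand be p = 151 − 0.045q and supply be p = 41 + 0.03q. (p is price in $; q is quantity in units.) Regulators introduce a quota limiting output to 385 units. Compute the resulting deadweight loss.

Competitive equilibrium: 151 − 0.045q = 41 + 0.03q → q* = 1466.66667, p* = 85.
At q = 385: demand price = 151 − 0.045·385 = 133.675; supply price = 41 + 0.03·385 = 52.55.
Δq = 1466.66667 − 385 = 1081.66667; wedge = 133.675 − 52.55 = 81.125.
Deadweight loss = ½ × 1081.66667 × 81.125 = $43875.10.

$43875.10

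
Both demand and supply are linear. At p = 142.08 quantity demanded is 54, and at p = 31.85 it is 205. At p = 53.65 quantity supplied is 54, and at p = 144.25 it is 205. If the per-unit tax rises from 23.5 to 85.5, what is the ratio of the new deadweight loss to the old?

13.237

Demand slope = (31.85 − 142.08)/(205 − 54) = −0.73, so p = 181.5 − 0.73q.
Supply slope = (144.25 − 53.65)/(205 − 54) = 0.6, so p = 21.25 + 0.6q.
Competitive equilibrium: 181.5 − 0.73q = 21.25 + 0.6q → q* = 120.4887, p* = 93.5432.
For a per-unit tax t: Δq = t/1.33, so DWL = ½·t·(t/1.33) = t²/2.66.
At t = 23.5: DWL = 207.613. At t = 85.5: DWL = 2748.214.
Ratio = (85.5/23.5)² = 13.237.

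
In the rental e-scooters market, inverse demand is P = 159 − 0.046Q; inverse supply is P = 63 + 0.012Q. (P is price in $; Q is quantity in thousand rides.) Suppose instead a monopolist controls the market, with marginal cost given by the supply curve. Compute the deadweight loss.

$15542.95 thousand

Competitive equilibrium: 159 − 0.046Q = 63 + 0.012Q → Q* = 1655.17241, P* = 82.86207.
Marginal revenue: MR = 159 − 0.092Q. Set MR = MC: 159 − 0.092Q = 63 + 0.012Q → Q_m = 923.07692.
Price P_m = 159 − 0.046·923.07692 = 116.53846; MC(Q_m) = 63 + 0.012·923.07692 = 74.07692.
Competitive Q* = 1655.17241, so ΔQ = 732.09549; wedge = 116.53846 − 74.07692 = 42.46154.
Welfare loss = ½ × 732.09549 × 42.46154 = $15542.95 thousand.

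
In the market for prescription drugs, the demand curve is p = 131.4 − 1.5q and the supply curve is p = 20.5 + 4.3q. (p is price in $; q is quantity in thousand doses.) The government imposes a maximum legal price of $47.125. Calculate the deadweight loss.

$484.75 thousand

Competitive equilibrium: 131.4 − 1.5q = 20.5 + 4.3q → q* = 19.1207, p* = 102.719.
At the ceiling p = 47.125, quantity supplied = (47.125 − 20.5)/4.3 = 6.1919.
Willingness to pay at q' = 6.1919: 131.4 − 1.5·6.1919 = 122.1122.
Δq = 19.1207 − 6.1919 = 12.9288; wedge = 122.1122 − 47.125 = 74.9872.
The triangle = ½ × 12.9288 × 74.9872 = $484.75 thousand.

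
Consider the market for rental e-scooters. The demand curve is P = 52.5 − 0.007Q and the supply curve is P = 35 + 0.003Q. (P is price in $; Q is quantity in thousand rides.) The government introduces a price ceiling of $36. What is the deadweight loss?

Competitive equilibrium: 52.5 − 0.007Q = 35 + 0.003Q → Q* = 1750, P* = 40.25.
At the ceiling P = 36, quantity supplied = (36 − 35)/0.003 = 333.33333.
Willingness to pay at Q' = 333.33333: 52.5 − 0.007·333.33333 = 50.16667.
ΔQ = 1750 − 333.33333 = 1416.66667; wedge = 50.16667 − 36 = 14.16667.
Deadweight loss = ½ × 1416.66667 × 14.16667 = $10034.72 thousand.

$10034.72 thousand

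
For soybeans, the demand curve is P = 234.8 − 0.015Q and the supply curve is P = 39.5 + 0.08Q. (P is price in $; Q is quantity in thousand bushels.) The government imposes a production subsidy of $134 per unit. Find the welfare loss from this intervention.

$94505.26 thousand

Competitive equilibrium: 234.8 − 0.015Q = 39.5 + 0.08Q → Q* = 2055.7895, P* = 203.9632.
The subsidy lowers effective supply by 134: P = 0.08Q − 94.5.
New quantity: 234.8 − 0.015Q = 0.08Q − 94.5 → Q' = 3466.3158.
Overproduction ΔQ = 3466.3158 − 2055.7895 = 1410.5263; wedge = subsidy = 134.
DWL = ½ × 1410.5263 × 134 = $94505.26 thousand.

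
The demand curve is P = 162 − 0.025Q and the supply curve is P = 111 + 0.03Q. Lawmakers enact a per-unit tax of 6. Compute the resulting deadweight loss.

327.27

Competitive equilibrium: 162 − 0.025Q = 111 + 0.03Q → Q* = 927.2727, P* = 138.8182.
With the tax, the buyer price exceeds the seller price by 6: (162 − 0.025Q) − (111 + 0.03Q) = 6 → Q' = 818.1818.
ΔQ = 927.2727 − 818.1818 = 109.0909; the wedge equals the tax, 6.
Welfare loss = ½ × 109.0909 × 6 = 327.27.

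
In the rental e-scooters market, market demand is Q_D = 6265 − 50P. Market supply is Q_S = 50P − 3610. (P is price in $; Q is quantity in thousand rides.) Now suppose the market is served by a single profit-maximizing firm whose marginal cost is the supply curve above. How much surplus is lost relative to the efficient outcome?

$3916.125 thousand

In inverse form: demand P = 125.3 − 0.02Q, supply P = 72.2 + 0.02Q.
Competitive equilibrium: 125.3 − 0.02Q = 72.2 + 0.02Q → Q* = 1327.5, P* = 98.75.
Marginal revenue: MR = 125.3 − 0.04Q. Set MR = MC: 125.3 − 0.04Q = 72.2 + 0.02Q → Q_m = 885.
Price P_m = 125.3 − 0.02·885 = 107.6; MC(Q_m) = 72.2 + 0.02·885 = 89.9.
Competitive Q* = 1327.5, so ΔQ = 442.5; wedge = 107.6 − 89.9 = 17.7.
DWL = ½ × 442.5 × 17.7 = $3916.125 thousand.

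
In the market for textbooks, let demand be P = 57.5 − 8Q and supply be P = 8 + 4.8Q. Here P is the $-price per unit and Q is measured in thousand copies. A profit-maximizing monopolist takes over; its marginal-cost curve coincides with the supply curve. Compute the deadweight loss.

$14.16 thousand

Competitive equilibrium: 57.5 − 8Q = 8 + 4.8Q → Q* = 3.8672, P* = 26.5625.
Marginal revenue: MR = 57.5 − 16Q. Set MR = MC: 57.5 − 16Q = 8 + 4.8Q → Q_m = 2.3798.
Price P_m = 57.5 − 8·2.3798 = 38.4616; MC(Q_m) = 8 + 4.8·2.3798 = 19.423.
Competitive Q* = 3.8672, so ΔQ = 1.4874; wedge = 38.4616 − 19.423 = 19.0386.
The triangle = ½ × 1.4874 × 19.0386 = $14.16 thousand.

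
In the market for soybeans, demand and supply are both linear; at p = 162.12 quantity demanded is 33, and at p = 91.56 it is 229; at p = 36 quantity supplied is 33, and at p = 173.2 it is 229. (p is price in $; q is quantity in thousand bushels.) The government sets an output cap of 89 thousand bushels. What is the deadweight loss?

$2102.31 thousand

Demand slope = (91.56 − 162.12)/(229 − 33) = −0.36, so p = 174 − 0.36q.
Supply slope = (173.2 − 36)/(229 − 33) = 0.7, so p = 12.9 + 0.7q.
Competitive equilibrium: 174 − 0.36q = 12.9 + 0.7q → q* = 151.9811, p* = 119.2868.
At q = 89: demand price = 174 − 0.36·89 = 141.96; supply price = 12.9 + 0.7·89 = 75.2.
Δq = 151.9811 − 89 = 62.9811; wedge = 141.96 − 75.2 = 66.76.
Deadweight loss = ½ × 62.9811 × 66.76 = $2102.31 thousand.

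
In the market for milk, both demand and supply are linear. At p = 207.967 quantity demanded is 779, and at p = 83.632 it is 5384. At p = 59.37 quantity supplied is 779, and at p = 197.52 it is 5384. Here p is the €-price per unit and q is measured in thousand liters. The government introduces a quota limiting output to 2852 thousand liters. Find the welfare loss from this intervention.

Demand slope = (83.632 − 207.967)/(5384 − 779) = −0.027, so p = 229 − 0.027q.
Supply slope = (197.52 − 59.37)/(5384 − 779) = 0.03, so p = 36 + 0.03q.
Competitive equilibrium: 229 − 0.027q = 36 + 0.03q → q* = 3385.9649, p* = 137.5789.
At q = 2852: demand price = 229 − 0.027·2852 = 151.996; supply price = 36 + 0.03·2852 = 121.56.
Δq = 3385.9649 − 2852 = 533.9649; wedge = 151.996 − 121.56 = 30.436.
Deadweight loss = ½ × 533.9649 × 30.436 = €8125.88 thousand.

€8125.88 thousand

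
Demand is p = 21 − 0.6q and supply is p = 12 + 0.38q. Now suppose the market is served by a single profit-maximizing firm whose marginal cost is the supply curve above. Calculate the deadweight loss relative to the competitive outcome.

Competitive equilibrium: 21 − 0.6q = 12 + 0.38q → q* = 9.1837, p* = 15.4898.
Marginal revenue: MR = 21 − 1.2q. Set MR = MC: 21 − 1.2q = 12 + 0.38q → q_m = 5.6962.
Price p_m = 21 − 0.6·5.6962 = 17.5823; MC(q_m) = 12 + 0.38·5.6962 = 14.1646.
Competitive q* = 9.1837, so Δq = 3.4875; wedge = 17.5823 − 14.1646 = 3.4177.
Welfare loss = ½ × 3.4875 × 3.4177 = 5.96.

5.96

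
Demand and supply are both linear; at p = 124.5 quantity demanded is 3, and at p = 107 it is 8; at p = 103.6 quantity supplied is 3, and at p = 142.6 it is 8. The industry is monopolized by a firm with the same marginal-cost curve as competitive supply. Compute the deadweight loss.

Demand slope = (107 − 124.5)/(8 − 3) = −3.5, so p = 135 − 3.5q.
Supply slope = (142.6 − 103.6)/(8 − 3) = 7.8, so p = 80.2 + 7.8q.
Competitive equilibrium: 135 − 3.5q = 80.2 + 7.8q → q* = 4.8496, p* = 118.0265.
Marginal revenue: MR = 135 − 7q. Set MR = MC: 135 − 7q = 80.2 + 7.8q → q_m = 3.7027.
Price p_m = 135 − 3.5·3.7027 = 122.0406; MC(q_m) = 80.2 + 7.8·3.7027 = 109.0811.
Competitive q* = 4.8496, so Δq = 1.1469; wedge = 122.0406 − 109.0811 = 12.9595.
DWL = ½ × 1.1469 × 12.9595 = 7.43.

7.43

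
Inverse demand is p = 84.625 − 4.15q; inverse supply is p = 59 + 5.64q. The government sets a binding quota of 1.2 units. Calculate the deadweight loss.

9.84

Competitive equilibrium: 84.625 − 4.15q = 59 + 5.64q → q* = 2.6175, p* = 73.7625.
At q = 1.2: demand price = 84.625 − 4.15·1.2 = 79.645; supply price = 59 + 5.64·1.2 = 65.768.
Δq = 2.6175 − 1.2 = 1.4175; wedge = 79.645 − 65.768 = 13.877.
The triangle = ½ × 1.4175 × 13.877 = 9.84.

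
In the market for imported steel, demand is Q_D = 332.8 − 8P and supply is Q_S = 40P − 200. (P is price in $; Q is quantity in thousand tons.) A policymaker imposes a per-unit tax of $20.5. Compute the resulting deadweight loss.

$1400.83 thousand

In inverse form: demand P = 41.6 − 0.125Q, supply P = 5 + 0.025Q.
Competitive equilibrium: 41.6 − 0.125Q = 5 + 0.025Q → Q* = 244, P* = 11.1.
With the tax, the buyer price exceeds the seller price by 20.5: (41.6 − 0.125Q) − (5 + 0.025Q) = 20.5 → Q' = 107.3333.
ΔQ = 244 − 107.3333 = 136.6667; the wedge equals the tax, 20.5.
DWL = ½ × 136.6667 × 20.5 = $1400.83 thousand.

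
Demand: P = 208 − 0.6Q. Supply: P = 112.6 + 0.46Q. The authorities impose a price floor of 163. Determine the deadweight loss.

Competitive equilibrium: 208 − 0.6Q = 112.6 + 0.46Q → Q* = 90, P* = 154.
At the floor P = 163, quantity demanded = (208 − 163)/0.6 = 75.
Sellers' marginal cost at Q' = 75: 112.6 + 0.46·75 = 147.1.
ΔQ = 90 − 75 = 15; wedge = 163 − 147.1 = 15.9.
Deadweight loss = ½ × 15 × 15.9 = 119.25.

119.25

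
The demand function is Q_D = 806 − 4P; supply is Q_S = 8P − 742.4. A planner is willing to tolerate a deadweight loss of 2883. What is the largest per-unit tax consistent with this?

In inverse form: demand P = 201.5 − 0.25Q, supply P = 92.8 + 0.125Q.
Competitive equilibrium: 201.5 − 0.25Q = 92.8 + 0.125Q → Q* = 289.8667, P* = 129.0333.
A tax t gives ΔQ = t/0.375 and wedge t, so DWL = t²/0.75.
t²/0.75 = 2883 → t² = 2162.25 → t = 46.5.

46.5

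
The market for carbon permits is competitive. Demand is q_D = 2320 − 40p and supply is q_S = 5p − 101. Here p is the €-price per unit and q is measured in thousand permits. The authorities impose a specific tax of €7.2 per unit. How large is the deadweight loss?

In inverse form: demand p = 58 − 0.025q, supply p = 20.2 + 0.2q.
Competitive equilibrium: 58 − 0.025q = 20.2 + 0.2q → q* = 168, p* = 53.8.
With the tax, the buyer price exceeds the seller price by 7.2: (58 − 0.025q) − (20.2 + 0.2q) = 7.2 → q' = 136.
Δq = 168 − 136 = 32; the wedge equals the tax, 7.2.
DWL = ½ × 32 × 7.2 = €115.20 thousand.

€115.20 thousand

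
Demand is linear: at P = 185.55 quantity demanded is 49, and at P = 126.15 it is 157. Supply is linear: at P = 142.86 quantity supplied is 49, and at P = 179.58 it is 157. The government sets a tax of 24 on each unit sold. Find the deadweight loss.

Demand slope = (126.15 − 185.55)/(157 − 49) = −0.55, so P = 212.5 − 0.55Q.
Supply slope = (179.58 − 142.86)/(157 − 49) = 0.34, so P = 126.2 + 0.34Q.
Competitive equilibrium: 212.5 − 0.55Q = 126.2 + 0.34Q → Q* = 96.9663, P* = 159.1685.
With the tax, the buyer price exceeds the seller price by 24: (212.5 − 0.55Q) − (126.2 + 0.34Q) = 24 → Q' = 70.
ΔQ = 96.9663 − 70 = 26.9663; the wedge equals the tax, 24.
Deadweight loss = ½ × 26.9663 × 24 = 323.60.

323.60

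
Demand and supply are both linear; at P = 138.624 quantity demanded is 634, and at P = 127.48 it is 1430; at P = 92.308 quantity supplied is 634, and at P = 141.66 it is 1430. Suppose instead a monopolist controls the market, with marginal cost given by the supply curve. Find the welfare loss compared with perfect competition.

Demand slope = (127.48 − 138.624)/(1430 − 634) = −0.014, so P = 147.5 − 0.014Q.
Supply slope = (141.66 − 92.308)/(1430 − 634) = 0.062, so P = 53 + 0.062Q.
Competitive equilibrium: 147.5 − 0.014Q = 53 + 0.062Q → Q* = 1243.42105, P* = 130.09211.
Marginal revenue: MR = 147.5 − 0.028Q. Set MR = MC: 147.5 − 0.028Q = 53 + 0.062Q → Q_m = 1050.
Price P_m = 147.5 − 0.014·1050 = 132.8; MC(Q_m) = 53 + 0.062·1050 = 118.1.
Competitive Q* = 1243.42105, so ΔQ = 193.42105; wedge = 132.8 − 118.1 = 14.7.
Deadweight loss = ½ × 193.42105 × 14.7 = 1421.64.

1421.64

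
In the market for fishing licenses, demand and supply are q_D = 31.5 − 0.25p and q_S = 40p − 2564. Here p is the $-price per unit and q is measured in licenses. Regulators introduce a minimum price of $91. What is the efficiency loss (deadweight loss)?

In inverse form: demand p = 126 − 4q, supply p = 64.1 + 0.025q.
Competitive equilibrium: 126 − 4q = 64.1 + 0.025q → q* = 15.3789, p* = 64.4845.
At the floor p = 91, quantity demanded = (126 − 91)/4 = 8.75.
Sellers' marginal cost at q' = 8.75: 64.1 + 0.025·8.75 = 64.3188.
Δq = 15.3789 − 8.75 = 6.6289; wedge = 91 − 64.3188 = 26.6812.
The triangle = ½ × 6.6289 × 26.6812 = $88.43.

$88.43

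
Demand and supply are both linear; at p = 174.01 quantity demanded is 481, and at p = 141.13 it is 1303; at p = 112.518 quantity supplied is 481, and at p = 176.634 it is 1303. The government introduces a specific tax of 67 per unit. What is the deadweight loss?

19021.19

Demand slope = (141.13 − 174.01)/(1303 − 481) = −0.04, so p = 193.25 − 0.04q.
Supply slope = (176.634 − 112.518)/(1303 − 481) = 0.078, so p = 75 + 0.078q.
Competitive equilibrium: 193.25 − 0.04q = 75 + 0.078q → q* = 1002.1186, p* = 153.1653.
With the tax, the buyer price exceeds the seller price by 67: (193.25 − 0.04q) − (75 + 0.078q) = 67 → q' = 434.322.
Δq = 1002.1186 − 434.322 = 567.7966; the wedge equals the tax, 67.
Deadweight loss = ½ × 567.7966 × 67 = 19021.19.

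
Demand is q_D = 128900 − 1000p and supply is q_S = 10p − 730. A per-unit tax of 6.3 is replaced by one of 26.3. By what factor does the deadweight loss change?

In inverse form: demand p = 128.9 − 0.001q, supply p = 73 + 0.1q.
Competitive equilibrium: 128.9 − 0.001q = 73 + 0.1q → q* = 553.4653, p* = 128.3465.
For a per-unit tax t: Δq = t/0.101, so DWL = ½·t·(t/0.101) = t²/0.202.
At t = 6.3: DWL = 196.485. At t = 26.3: DWL = 3424.208.
Ratio = (26.3/6.3)² = 17.427.

17.427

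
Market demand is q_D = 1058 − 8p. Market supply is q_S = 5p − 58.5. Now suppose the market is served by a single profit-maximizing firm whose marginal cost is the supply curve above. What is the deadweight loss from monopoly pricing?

In inverse form: demand p = 132.25 − 0.125q, supply p = 11.7 + 0.2q.
Competitive equilibrium: 132.25 − 0.125q = 11.7 + 0.2q → q* = 370.9231, p* = 85.8846.
Marginal revenue: MR = 132.25 − 0.25q. Set MR = MC: 132.25 − 0.25q = 11.7 + 0.2q → q_m = 267.8889.
Price p_m = 132.25 − 0.125·267.8889 = 98.7639; MC(q_m) = 11.7 + 0.2·267.8889 = 65.2778.
Competitive q* = 370.9231, so Δq = 103.0342; wedge = 98.7639 − 65.2778 = 33.4861.
DWL = ½ × 103.0342 × 33.4861 = 1725.11.

1725.11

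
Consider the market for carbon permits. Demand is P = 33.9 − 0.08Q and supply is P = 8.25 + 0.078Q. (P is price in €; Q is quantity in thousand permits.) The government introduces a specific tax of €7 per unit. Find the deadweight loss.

Competitive equilibrium: 33.9 − 0.08Q = 8.25 + 0.078Q → Q* = 162.3418, P* = 20.9127.
With the tax, the buyer price exceeds the seller price by 7: (33.9 − 0.08Q) − (8.25 + 0.078Q) = 7 → Q' = 118.038.
ΔQ = 162.3418 − 118.038 = 44.3038; the wedge equals the tax, 7.
Welfare loss = ½ × 44.3038 × 7 = €155.06 thousand.

€155.06 thousand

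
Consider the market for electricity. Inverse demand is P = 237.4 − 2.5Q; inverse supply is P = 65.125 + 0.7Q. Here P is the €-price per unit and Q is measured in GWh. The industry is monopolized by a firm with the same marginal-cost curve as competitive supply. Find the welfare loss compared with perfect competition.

Competitive equilibrium: 237.4 − 2.5Q = 65.125 + 0.7Q → Q* = 53.8359, P* = 102.8102.
Marginal revenue: MR = 237.4 − 5Q. Set MR = MC: 237.4 − 5Q = 65.125 + 0.7Q → Q_m = 30.2237.
Price P_m = 237.4 − 2.5·30.2237 = 161.8408; MC(Q_m) = 65.125 + 0.7·30.2237 = 86.2816.
Competitive Q* = 53.8359, so ΔQ = 23.6122; wedge = 161.8408 − 86.2816 = 75.5592.
Deadweight loss = ½ × 23.6122 × 75.5592 = €892.06.

€892.06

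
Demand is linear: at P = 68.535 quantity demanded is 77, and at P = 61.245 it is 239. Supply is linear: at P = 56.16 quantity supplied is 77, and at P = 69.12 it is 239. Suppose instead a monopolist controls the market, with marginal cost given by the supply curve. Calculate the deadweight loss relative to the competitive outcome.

Demand slope = (61.245 − 68.535)/(239 − 77) = −0.045, so P = 72 − 0.045Q.
Supply slope = (69.12 − 56.16)/(239 − 77) = 0.08, so P = 50 + 0.08Q.
Competitive equilibrium: 72 − 0.045Q = 50 + 0.08Q → Q* = 176, P* = 64.08.
Marginal revenue: MR = 72 − 0.09Q. Set MR = MC: 72 − 0.09Q = 50 + 0.08Q → Q_m = 129.41176.
Price P_m = 72 − 0.045·129.41176 = 66.17647; MC(Q_m) = 50 + 0.08·129.41176 = 60.35294.
Competitive Q* = 176, so ΔQ = 46.58824; wedge = 66.17647 − 60.35294 = 5.82353.
DWL = ½ × 46.58824 × 5.82353 = 135.65.

135.65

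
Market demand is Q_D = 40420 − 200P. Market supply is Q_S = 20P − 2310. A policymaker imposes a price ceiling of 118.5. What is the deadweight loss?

63080.82

In inverse form: demand P = 202.1 − 0.005Q, supply P = 115.5 + 0.05Q.
Competitive equilibrium: 202.1 − 0.005Q = 115.5 + 0.05Q → Q* = 1574.5455, P* = 194.2273.
At the ceiling P = 118.5, quantity supplied = (118.5 − 115.5)/0.05 = 60.
Willingness to pay at Q' = 60: 202.1 − 0.005·60 = 201.8.
ΔQ = 1574.5455 − 60 = 1514.5455; wedge = 201.8 − 118.5 = 83.3.
Deadweight loss = ½ × 1514.5455 × 83.3 = 63080.82.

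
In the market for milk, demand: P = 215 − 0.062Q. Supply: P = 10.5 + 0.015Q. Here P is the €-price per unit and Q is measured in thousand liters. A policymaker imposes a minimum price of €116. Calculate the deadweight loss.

Competitive equilibrium: 215 − 0.062Q = 10.5 + 0.015Q → Q* = 2655.844156, P* = 50.337662.
At the floor P = 116, quantity demanded = (215 − 116)/0.062 = 1596.774194.
Sellers' marginal cost at Q' = 1596.774194: 10.5 + 0.015·1596.774194 = 34.451613.
ΔQ = 2655.844156 − 1596.774194 = 1059.069962; wedge = 116 − 34.451613 = 81.548387.
DWL = ½ × 1059.069962 × 81.548387 = €43182.72 thousand.

€43182.72 thousand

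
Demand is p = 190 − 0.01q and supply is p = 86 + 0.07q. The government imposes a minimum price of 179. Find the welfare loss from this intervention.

1600

Competitive equilibrium: 190 − 0.01q = 86 + 0.07q → q* = 1300, p* = 177.
At the floor p = 179, quantity demanded = (190 − 179)/0.01 = 1100.
Sellers' marginal cost at q' = 1100: 86 + 0.07·1100 = 163.
Δq = 1300 − 1100 = 200; wedge = 179 − 163 = 16.
The triangle = ½ × 200 × 16 = 1600.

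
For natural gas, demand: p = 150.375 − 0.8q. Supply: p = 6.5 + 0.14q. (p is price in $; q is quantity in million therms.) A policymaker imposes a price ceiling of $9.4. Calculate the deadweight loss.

Competitive equilibrium: 150.375 − 0.8q = 6.5 + 0.14q → q* = 153.0585, p* = 27.9282.
At the ceiling p = 9.4, quantity supplied = (9.4 − 6.5)/0.14 = 20.7143.
Willingness to pay at q' = 20.7143: 150.375 − 0.8·20.7143 = 133.8036.
Δq = 153.0585 − 20.7143 = 132.3442; wedge = 133.8036 − 9.4 = 124.4036.
The triangle = ½ × 132.3442 × 124.4036 = $8232.05 million.

$8232.05 million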